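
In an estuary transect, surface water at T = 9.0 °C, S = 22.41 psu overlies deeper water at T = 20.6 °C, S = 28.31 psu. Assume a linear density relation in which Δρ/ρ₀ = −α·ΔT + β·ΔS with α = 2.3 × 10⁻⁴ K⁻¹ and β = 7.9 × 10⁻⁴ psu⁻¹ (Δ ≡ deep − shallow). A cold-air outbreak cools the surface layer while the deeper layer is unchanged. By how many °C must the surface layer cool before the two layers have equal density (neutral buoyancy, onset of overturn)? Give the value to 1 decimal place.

Neutral buoyancy requires Δρ = 0, i.e. −α(T_deep − T_surf′) + β(S_deep − S_surf) = 0.
T_surf′ = T_deep − (β/α)·ΔS = 20.6 − (7.9 × 10⁻⁴/2.3 × 10⁻⁴)·(+5.90) = 0.335 °C.
Cooling required: 9.0 − (0.335) = 8.665 °C.

8.7 °C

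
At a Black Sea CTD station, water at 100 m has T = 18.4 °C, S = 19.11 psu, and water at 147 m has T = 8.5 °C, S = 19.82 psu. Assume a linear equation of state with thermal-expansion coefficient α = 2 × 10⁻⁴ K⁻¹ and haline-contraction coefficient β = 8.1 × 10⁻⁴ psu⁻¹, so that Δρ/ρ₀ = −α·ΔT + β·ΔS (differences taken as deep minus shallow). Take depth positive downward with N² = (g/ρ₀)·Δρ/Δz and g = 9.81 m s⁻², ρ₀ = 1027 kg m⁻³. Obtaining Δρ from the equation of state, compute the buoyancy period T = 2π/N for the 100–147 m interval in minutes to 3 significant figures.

ΔT = -9.9 K, ΔS = +0.71 psu (deep − shallow).
Δρ/ρ₀ = −αΔT + βΔS = 1.98 × 10⁻³ + 5.751 × 10⁻⁴ = 2.5551 × 10⁻³, so Δρ ≈ 2.624 kg m⁻³.
N² = (g/ρ₀)·Δρ/Δz = g·(Δρ/ρ₀)/Δz = 9.81 × 2.5551 × 10⁻³ / 47 = 5.3331 × 10⁻⁴ s⁻².
N = √(5.3331 × 10⁻⁴) = 0.023094 rad s⁻¹ → T = 2π/N = 272.07 s = 4.5345 min ≈ 4.53 min.

4.53 min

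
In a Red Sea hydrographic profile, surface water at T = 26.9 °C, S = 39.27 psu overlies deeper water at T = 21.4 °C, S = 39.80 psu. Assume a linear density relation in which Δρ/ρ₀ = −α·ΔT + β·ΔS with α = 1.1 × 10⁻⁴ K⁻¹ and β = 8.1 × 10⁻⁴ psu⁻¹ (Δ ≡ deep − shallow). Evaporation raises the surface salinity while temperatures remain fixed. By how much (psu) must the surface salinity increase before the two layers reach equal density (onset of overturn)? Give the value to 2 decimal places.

1.28 psu

Neutral buoyancy requires −α(T_deep − T_surf) + β(S_deep − S_surf′) = 0.
S_surf′ = S_deep − (α/β)·ΔT = 39.80 − (1.1 × 10⁻⁴/8.1 × 10⁻⁴)·(-5.5) = 40.5469 psu.
Increase required: 40.5469 − 39.27 = 1.2769 psu.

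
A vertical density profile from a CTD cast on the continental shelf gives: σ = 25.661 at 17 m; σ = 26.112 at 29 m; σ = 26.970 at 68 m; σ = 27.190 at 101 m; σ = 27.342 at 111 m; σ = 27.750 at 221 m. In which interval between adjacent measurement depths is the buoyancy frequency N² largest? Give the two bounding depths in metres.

Compute the density gradient over each adjacent pair:
  17–29 m: Δρ/Δz = 0.451/12 = 0.038 kg m⁻⁴
  29–68 m: Δρ/Δz = 0.858/39 = 0.022 kg m⁻⁴
  68–101 m: Δρ/Δz = 0.220/33 = 6.7 × 10⁻³ kg m⁻⁴
  101–111 m: Δρ/Δz = 0.152/10 = 0.015 kg m⁻⁴
  111–221 m: Δρ/Δz = 0.408/110 = 3.7 × 10⁻³ kg m⁻⁴
The largest gradient is in the 17–29 m interval — the pycnocline.

17–29 m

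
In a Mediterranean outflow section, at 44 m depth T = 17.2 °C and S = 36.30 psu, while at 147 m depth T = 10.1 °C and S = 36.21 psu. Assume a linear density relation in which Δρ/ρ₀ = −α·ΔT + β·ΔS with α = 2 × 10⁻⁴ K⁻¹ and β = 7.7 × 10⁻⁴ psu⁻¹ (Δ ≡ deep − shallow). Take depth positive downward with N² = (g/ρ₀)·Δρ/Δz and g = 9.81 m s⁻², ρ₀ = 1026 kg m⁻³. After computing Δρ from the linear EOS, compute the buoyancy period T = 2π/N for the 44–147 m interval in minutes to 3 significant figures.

ΔT = -7.1 K, ΔS = -0.09 psu (deep − shallow).
Δρ/ρ₀ = −αΔT + βΔS = 1.42 × 10⁻³ − 6.93 × 10⁻⁵ = 1.3507 × 10⁻³, so Δρ ≈ 1.386 kg m⁻³.
N² = (g/ρ₀)·Δρ/Δz = g·(Δρ/ρ₀)/Δz = 9.81 × 1.3507 × 10⁻³ / 103 = 1.2864 × 10⁻⁴ s⁻².
N = √(1.2864 × 10⁻⁴) = 0.011342 rad s⁻¹ → T = 2π/N = 553.98 s = 9.2330 min ≈ 9.23 min.

9.23 min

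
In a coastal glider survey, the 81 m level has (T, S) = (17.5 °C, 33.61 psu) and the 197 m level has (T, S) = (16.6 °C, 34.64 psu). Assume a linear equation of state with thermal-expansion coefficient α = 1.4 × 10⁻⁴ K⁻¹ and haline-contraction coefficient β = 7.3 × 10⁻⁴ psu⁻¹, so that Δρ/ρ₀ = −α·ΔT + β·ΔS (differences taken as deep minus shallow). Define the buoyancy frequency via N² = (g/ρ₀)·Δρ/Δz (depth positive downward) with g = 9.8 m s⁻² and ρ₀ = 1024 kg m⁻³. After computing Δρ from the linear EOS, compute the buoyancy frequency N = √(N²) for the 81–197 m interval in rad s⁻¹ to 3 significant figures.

8.61 × 10⁻³ rad s⁻¹

ΔT = -0.9 K, ΔS = +1.03 psu (deep − shallow).
Δρ/ρ₀ = −αΔT + βΔS = 1.26 × 10⁻⁴ + 7.519 × 10⁻⁴ = 8.779 × 10⁻⁴, so Δρ ≈ 0.8990 kg m⁻³.
N² = (g/ρ₀)·Δρ/Δz = g·(Δρ/ρ₀)/Δz = 9.8 × 8.779 × 10⁻⁴ / 116 = 7.4167 × 10⁻⁵ s⁻².
N = √(7.4167 × 10⁻⁵) = 8.6120 × 10⁻³ rad s⁻¹ ≈ 8.61 × 10⁻³ rad s⁻¹.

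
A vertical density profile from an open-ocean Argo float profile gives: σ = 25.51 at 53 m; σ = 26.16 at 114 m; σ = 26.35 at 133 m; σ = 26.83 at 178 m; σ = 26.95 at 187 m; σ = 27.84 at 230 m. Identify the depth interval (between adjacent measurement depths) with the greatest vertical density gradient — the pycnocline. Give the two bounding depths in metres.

Compute the density gradient over each adjacent pair:
  53–114 m: Δρ/Δz = 0.65/61 = 0.011 kg m⁻⁴
  114–133 m: Δρ/Δz = 0.19/19 = 0.010 kg m⁻⁴
  133–178 m: Δρ/Δz = 0.48/45 = 0.011 kg m⁻⁴
  178–187 m: Δρ/Δz = 0.12/9 = 0.013 kg m⁻⁴
  187–230 m: Δρ/Δz = 0.89/43 = 0.021 kg m⁻⁴
The largest gradient is in the 187–230 m interval — the pycnocline.

187–230 m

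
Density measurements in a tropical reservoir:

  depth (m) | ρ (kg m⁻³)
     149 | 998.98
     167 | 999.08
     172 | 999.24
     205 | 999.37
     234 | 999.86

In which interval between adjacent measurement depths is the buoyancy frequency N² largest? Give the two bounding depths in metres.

167–172 m

Compute the density gradient over each adjacent pair:
  149–167 m: Δρ/Δz = 0.10/18 = 5.6 × 10⁻³ kg m⁻⁴
  167–172 m: Δρ/Δz = 0.16/5 = 0.032 kg m⁻⁴
  172–205 m: Δρ/Δz = 0.13/33 = 3.9 × 10⁻³ kg m⁻⁴
  205–234 m: Δρ/Δz = 0.49/29 = 0.017 kg m⁻⁴
The largest gradient is in the 167–172 m interval — the pycnocline.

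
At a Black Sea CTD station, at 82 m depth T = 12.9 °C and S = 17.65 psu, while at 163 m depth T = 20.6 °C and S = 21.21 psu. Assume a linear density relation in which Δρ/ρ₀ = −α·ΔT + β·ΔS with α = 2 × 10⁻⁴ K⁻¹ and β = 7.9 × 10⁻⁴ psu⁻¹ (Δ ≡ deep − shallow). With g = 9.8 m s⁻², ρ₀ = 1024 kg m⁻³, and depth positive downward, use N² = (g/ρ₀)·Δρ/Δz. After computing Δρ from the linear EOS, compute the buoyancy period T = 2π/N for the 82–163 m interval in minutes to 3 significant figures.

ΔT = +7.7 K, ΔS = +3.56 psu (deep − shallow).
Δρ/ρ₀ = −αΔT + βΔS = -1.54 × 10⁻³ + 2.8124 × 10⁻³ = 1.2724 × 10⁻³, so Δρ ≈ 1.303 kg m⁻³.
N² = (g/ρ₀)·Δρ/Δz = g·(Δρ/ρ₀)/Δz = 9.8 × 1.2724 × 10⁻³ / 81 = 1.5394 × 10⁻⁴ s⁻².
N = √(1.5394 × 10⁻⁴) = 0.012407 rad s⁻¹ → T = 2π/N = 506.42 s = 8.4403 min ≈ 8.44 min.

8.44 min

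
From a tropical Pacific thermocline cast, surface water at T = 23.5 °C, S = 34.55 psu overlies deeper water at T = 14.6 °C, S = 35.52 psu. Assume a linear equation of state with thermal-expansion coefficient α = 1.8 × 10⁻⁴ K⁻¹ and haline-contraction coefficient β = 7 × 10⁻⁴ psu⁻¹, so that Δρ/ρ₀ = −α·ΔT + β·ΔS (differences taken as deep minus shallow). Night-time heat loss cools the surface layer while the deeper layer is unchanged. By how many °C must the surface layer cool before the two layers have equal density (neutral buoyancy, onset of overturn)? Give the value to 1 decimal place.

12.7 °C

Neutral buoyancy requires Δρ = 0, i.e. −α(T_deep − T_surf′) + β(S_deep − S_surf) = 0.
T_surf′ = T_deep − (β/α)·ΔS = 14.6 − (7 × 10⁻⁴/1.8 × 10⁻⁴)·(+0.97) = 10.828 °C.
Cooling required: 23.5 − (10.828) = 12.672 °C.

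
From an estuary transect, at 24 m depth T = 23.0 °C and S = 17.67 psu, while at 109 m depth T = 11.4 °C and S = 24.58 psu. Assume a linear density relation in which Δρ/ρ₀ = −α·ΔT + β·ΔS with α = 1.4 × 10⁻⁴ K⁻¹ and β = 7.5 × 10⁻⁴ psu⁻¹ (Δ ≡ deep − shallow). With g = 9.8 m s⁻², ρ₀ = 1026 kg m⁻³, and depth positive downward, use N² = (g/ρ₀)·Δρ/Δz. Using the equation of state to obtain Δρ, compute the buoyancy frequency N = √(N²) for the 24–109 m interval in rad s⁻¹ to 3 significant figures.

ΔT = -11.6 K, ΔS = +6.91 psu (deep − shallow).
Δρ/ρ₀ = −αΔT + βΔS = 1.624 × 10⁻³ + 5.1825 × 10⁻³ = 6.8065 × 10⁻³, so Δρ ≈ 6.983 kg m⁻³.
N² = (g/ρ₀)·Δρ/Δz = g·(Δρ/ρ₀)/Δz = 9.8 × 6.8065 × 10⁻³ / 85 = 7.8475 × 10⁻⁴ s⁻².
N = √(7.8475 × 10⁻⁴) = 0.028013 rad s⁻¹ ≈ 0.0280 rad s⁻¹.

0.0280 rad s⁻¹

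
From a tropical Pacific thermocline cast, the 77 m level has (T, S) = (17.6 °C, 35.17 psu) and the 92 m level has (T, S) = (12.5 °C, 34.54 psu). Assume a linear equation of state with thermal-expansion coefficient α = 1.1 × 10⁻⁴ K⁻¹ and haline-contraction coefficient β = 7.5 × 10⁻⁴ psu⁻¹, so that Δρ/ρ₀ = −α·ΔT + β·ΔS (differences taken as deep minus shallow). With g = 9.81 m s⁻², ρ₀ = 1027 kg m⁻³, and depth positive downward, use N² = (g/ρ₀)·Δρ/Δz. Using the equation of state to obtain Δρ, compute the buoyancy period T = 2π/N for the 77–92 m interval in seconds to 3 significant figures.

826 s

ΔT = -5.1 K, ΔS = -0.63 psu (deep − shallow).
Δρ/ρ₀ = −αΔT + βΔS = 5.61 × 10⁻⁴ − 4.725 × 10⁻⁴ = 8.85 × 10⁻⁵, so Δρ ≈ 0.09089 kg m⁻³.
N² = (g/ρ₀)·Δρ/Δz = g·(Δρ/ρ₀)/Δz = 9.81 × 8.85 × 10⁻⁵ / 15 = 5.7879 × 10⁻⁵ s⁻².
N = √(5.7879 × 10⁻⁵) = 7.6078 × 10⁻³ rad s⁻¹ → T = 2π/N = 825.89 s ≈ 826 s.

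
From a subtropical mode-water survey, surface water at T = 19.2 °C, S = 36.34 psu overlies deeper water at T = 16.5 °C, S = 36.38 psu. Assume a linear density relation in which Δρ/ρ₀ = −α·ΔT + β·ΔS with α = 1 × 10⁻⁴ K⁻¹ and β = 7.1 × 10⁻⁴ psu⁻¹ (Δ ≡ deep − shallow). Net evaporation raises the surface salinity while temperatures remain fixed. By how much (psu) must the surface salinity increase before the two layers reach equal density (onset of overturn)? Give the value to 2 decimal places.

Neutral buoyancy requires −α(T_deep − T_surf) + β(S_deep − S_surf′) = 0.
S_surf′ = S_deep − (α/β)·ΔT = 36.38 − (1 × 10⁻⁴/7.1 × 10⁻⁴)·(-2.7) = 36.7603 psu.
Increase required: 36.7603 − 36.34 = 0.4203 psu.

0.42 psu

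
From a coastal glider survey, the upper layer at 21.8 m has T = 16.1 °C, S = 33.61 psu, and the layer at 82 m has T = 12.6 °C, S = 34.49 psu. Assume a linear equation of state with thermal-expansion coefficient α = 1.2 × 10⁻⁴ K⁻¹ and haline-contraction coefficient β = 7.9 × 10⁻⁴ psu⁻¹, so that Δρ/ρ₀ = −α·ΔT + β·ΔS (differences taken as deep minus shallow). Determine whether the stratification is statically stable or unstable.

ΔT = 12.6 − 16.1 = -3.5 K and ΔS = 34.49 − 33.61 = +0.88 psu (deep − shallow).
−αΔT = 4.20 × 10⁻⁴; βΔS = 6.952 × 10⁻⁴; sum Δρ/ρ₀ = 1.1152 × 10⁻³.
Δρ/ρ₀ > 0, so Δρ > 0: deeper water is denser → statically stable.

stable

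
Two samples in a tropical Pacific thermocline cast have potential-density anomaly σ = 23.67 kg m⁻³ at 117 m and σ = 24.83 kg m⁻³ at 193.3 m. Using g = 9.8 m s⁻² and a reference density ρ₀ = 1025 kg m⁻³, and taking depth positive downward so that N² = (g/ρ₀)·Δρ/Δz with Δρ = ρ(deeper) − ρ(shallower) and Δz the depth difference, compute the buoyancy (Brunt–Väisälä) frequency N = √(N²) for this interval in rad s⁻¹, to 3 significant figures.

0.0121 rad s⁻¹

Δρ = 1024.83 − 1023.67 = 1.16 kg m⁻³ over Δz = 193.3 − 117 = 76.3 m.
N² = (9.8/1025) × (1.16/76.3) = 1.4536 × 10⁻⁴ s⁻².
N = √(1.4536 × 10⁻⁴) = 0.012057 rad s⁻¹ ≈ 0.0121 rad s⁻¹.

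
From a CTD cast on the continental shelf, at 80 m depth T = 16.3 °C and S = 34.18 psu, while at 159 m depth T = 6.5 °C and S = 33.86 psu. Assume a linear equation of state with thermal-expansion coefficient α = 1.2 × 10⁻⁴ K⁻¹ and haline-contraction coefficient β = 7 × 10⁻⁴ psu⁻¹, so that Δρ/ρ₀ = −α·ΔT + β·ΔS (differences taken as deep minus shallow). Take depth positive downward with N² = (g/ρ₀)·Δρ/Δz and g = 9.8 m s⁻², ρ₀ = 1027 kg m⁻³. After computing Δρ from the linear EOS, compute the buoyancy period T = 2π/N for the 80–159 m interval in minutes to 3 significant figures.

9.64 min

ΔT = -9.8 K, ΔS = -0.32 psu (deep − shallow).
Δρ/ρ₀ = −αΔT + βΔS = 1.176 × 10⁻³ − 2.24 × 10⁻⁴ = 9.52 × 10⁻⁴, so Δρ ≈ 0.9777 kg m⁻³.
N² = (g/ρ₀)·Δρ/Δz = g·(Δρ/ρ₀)/Δz = 9.8 × 9.52 × 10⁻⁴ / 79 = 1.1810 × 10⁻⁴ s⁻².
N = √(1.1810 × 10⁻⁴) = 0.010867 rad s⁻¹ → T = 2π/N = 578.19 s = 9.6365 min ≈ 9.64 min.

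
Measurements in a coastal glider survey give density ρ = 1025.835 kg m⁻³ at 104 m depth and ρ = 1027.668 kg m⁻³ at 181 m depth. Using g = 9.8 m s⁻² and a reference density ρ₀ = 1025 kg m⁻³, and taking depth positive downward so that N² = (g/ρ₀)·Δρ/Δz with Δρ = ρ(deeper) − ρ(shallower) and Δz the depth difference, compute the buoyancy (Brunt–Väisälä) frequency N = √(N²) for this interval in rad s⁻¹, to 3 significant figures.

0.0151 rad s⁻¹

Δρ = 1027.668 − 1025.835 = 1.833 kg m⁻³ over Δz = 181 − 104 = 77 m.
N² = (9.8/1025) × (1.833/77) = 2.2760 × 10⁻⁴ s⁻².
N = √(2.2760 × 10⁻⁴) = 0.015086 rad s⁻¹ ≈ 0.0151 rad s⁻¹.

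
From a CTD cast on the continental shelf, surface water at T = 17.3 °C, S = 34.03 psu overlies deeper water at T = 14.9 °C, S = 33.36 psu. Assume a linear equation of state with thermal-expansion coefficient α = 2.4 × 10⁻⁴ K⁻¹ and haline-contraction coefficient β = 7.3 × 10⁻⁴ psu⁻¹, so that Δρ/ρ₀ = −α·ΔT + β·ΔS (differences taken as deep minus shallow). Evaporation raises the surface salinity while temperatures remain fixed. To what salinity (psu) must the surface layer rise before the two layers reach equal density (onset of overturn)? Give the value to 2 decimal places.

Neutral buoyancy requires −α(T_deep − T_surf) + β(S_deep − S_surf′) = 0.
S_surf′ = S_deep − (α/β)·ΔT = 33.36 − (2.4 × 10⁻⁴/7.3 × 10⁻⁴)·(-2.4) = 34.1490 psu.
Increase required: 34.1490 − 34.03 = 0.1190 psu.

34.15 psu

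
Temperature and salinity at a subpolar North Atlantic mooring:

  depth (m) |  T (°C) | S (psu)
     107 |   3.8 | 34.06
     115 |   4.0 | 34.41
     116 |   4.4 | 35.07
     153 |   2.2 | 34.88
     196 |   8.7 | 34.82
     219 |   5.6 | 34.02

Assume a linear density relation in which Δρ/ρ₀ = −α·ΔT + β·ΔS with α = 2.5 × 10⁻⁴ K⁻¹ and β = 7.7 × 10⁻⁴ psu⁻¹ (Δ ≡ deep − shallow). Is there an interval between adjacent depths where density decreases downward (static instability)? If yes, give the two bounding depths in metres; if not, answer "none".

Evaluate Δρ/ρ₀ = −αΔT + βΔS across each adjacent pair:
  107–115 m: −αΔT+βΔS = −(2.5 × 10⁻⁴)(+0.2)+(7.7 × 10⁻⁴)(+0.35) = 2.2 × 10⁻⁴ → stable
  115–116 m: −αΔT+βΔS = −(2.5 × 10⁻⁴)(+0.4)+(7.7 × 10⁻⁴)(+0.66) = 4.1 × 10⁻⁴ → stable
  116–153 m: −αΔT+βΔS = −(2.5 × 10⁻⁴)(-2.2)+(7.7 × 10⁻⁴)(-0.19) = 4.0 × 10⁻⁴ → stable
  153–196 m: −αΔT+βΔS = −(2.5 × 10⁻⁴)(+6.5)+(7.7 × 10⁻⁴)(-0.06) = -1.7 × 10⁻³ → UNSTABLE
  196–219 m: −αΔT+βΔS = −(2.5 × 10⁻⁴)(-3.1)+(7.7 × 10⁻⁴)(-0.80) = 1.6 × 10⁻⁴ → stable
The 153–196 m interval has Δρ < 0: lighter water underlies denser water.

153–196 m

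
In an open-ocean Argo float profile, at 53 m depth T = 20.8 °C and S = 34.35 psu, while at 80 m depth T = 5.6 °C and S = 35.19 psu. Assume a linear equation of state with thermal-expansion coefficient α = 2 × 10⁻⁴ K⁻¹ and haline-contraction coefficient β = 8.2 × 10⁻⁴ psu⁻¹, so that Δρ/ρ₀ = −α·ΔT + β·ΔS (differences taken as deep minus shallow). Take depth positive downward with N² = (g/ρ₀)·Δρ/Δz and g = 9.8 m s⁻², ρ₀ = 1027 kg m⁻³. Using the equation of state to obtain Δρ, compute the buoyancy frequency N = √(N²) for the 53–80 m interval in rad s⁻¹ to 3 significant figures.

0.0368 rad s⁻¹

ΔT = -15.2 K, ΔS = +0.84 psu (deep − shallow).
Δρ/ρ₀ = −αΔT + βΔS = 3.04 × 10⁻³ + 6.888 × 10⁻⁴ = 3.7288 × 10⁻³, so Δρ ≈ 3.829 kg m⁻³.
N² = (g/ρ₀)·Δρ/Δz = g·(Δρ/ρ₀)/Δz = 9.8 × 3.7288 × 10⁻³ / 27 = 1.3534 × 10⁻³ s⁻².
N = √(1.3534 × 10⁻³) = 0.036789 rad s⁻¹ ≈ 0.0368 rad s⁻¹.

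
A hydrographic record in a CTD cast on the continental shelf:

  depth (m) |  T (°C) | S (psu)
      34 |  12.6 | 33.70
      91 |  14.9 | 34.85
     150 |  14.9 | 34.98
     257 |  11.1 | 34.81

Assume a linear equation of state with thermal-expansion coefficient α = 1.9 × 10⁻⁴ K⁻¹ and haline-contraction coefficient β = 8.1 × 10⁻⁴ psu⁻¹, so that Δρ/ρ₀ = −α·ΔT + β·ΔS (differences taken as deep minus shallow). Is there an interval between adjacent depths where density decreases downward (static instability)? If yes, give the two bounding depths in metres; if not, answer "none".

Evaluate Δρ/ρ₀ = −αΔT + βΔS across each adjacent pair:
  34–91 m: −αΔT+βΔS = −(1.9 × 10⁻⁴)(+2.3)+(8.1 × 10⁻⁴)(+1.15) = 4.9 × 10⁻⁴ → stable
  91–150 m: −αΔT+βΔS = −(1.9 × 10⁻⁴)(+0.0)+(8.1 × 10⁻⁴)(+0.13) = 1.1 × 10⁻⁴ → stable
  150–257 m: −αΔT+βΔS = −(1.9 × 10⁻⁴)(-3.8)+(8.1 × 10⁻⁴)(-0.17) = 5.8 × 10⁻⁴ → stable
Every interval has Δρ > 0: the column is stably stratified throughout.

none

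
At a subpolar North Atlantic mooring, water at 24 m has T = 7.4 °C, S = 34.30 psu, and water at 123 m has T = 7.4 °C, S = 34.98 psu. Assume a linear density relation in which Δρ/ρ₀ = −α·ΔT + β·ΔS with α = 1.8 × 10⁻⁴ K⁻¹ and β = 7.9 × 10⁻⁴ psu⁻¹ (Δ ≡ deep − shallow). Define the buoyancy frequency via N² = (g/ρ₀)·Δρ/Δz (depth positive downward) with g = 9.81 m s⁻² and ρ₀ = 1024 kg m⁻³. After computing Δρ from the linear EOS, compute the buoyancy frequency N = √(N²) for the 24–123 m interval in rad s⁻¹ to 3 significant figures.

ΔT = +0.0 K, ΔS = +0.68 psu (deep − shallow).
Δρ/ρ₀ = −αΔT + βΔS = 0 + 5.372 × 10⁻⁴ = 5.372 × 10⁻⁴, so Δρ ≈ 0.5501 kg m⁻³.
N² = (g/ρ₀)·Δρ/Δz = g·(Δρ/ρ₀)/Δz = 9.81 × 5.372 × 10⁻⁴ / 99 = 5.3232 × 10⁻⁵ s⁻².
N = √(5.3232 × 10⁻⁵) = 7.2960 × 10⁻³ rad s⁻¹ ≈ 7.30 × 10⁻³ rad s⁻¹.

7.30 × 10⁻³ rad s⁻¹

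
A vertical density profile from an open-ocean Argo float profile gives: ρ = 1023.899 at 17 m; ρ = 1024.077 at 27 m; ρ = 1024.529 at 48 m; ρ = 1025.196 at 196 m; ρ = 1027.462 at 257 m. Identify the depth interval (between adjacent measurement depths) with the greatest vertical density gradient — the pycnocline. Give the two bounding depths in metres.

196–257 m

Compute the density gradient over each adjacent pair:
  17–27 m: Δρ/Δz = 0.178/10 = 0.018 kg m⁻⁴
  27–48 m: Δρ/Δz = 0.452/21 = 0.022 kg m⁻⁴
  48–196 m: Δρ/Δz = 0.667/148 = 4.5 × 10⁻³ kg m⁻⁴
  196–257 m: Δρ/Δz = 2.266/61 = 0.037 kg m⁻⁴
The largest gradient is in the 196–257 m interval — the pycnocline.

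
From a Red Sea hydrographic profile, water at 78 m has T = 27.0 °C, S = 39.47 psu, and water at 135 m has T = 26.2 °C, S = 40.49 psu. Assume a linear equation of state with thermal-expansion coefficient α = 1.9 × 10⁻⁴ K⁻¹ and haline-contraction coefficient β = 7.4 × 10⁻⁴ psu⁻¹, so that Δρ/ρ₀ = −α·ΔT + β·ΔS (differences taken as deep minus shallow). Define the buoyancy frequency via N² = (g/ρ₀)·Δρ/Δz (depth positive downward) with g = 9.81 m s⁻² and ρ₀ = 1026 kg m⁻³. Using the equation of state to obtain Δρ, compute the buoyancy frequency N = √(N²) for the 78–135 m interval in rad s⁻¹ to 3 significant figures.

0.0125 rad s⁻¹

ΔT = -0.8 K, ΔS = +1.02 psu (deep − shallow).
Δρ/ρ₀ = −αΔT + βΔS = 1.52 × 10⁻⁴ + 7.548 × 10⁻⁴ = 9.068 × 10⁻⁴, so Δρ ≈ 0.9304 kg m⁻³.
N² = (g/ρ₀)·Δρ/Δz = g·(Δρ/ρ₀)/Δz = 9.81 × 9.068 × 10⁻⁴ / 57 = 1.5607 × 10⁻⁴ s⁻².
N = √(1.5607 × 10⁻⁴) = 0.012493 rad s⁻¹ ≈ 0.0125 rad s⁻¹.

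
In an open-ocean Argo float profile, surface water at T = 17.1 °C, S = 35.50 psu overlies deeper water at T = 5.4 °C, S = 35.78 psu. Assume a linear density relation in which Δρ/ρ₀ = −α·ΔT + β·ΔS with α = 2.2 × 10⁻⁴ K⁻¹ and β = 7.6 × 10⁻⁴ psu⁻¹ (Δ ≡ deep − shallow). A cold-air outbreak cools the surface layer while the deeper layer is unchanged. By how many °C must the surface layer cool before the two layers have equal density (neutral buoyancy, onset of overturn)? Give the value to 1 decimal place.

Neutral buoyancy requires Δρ = 0, i.e. −α(T_deep − T_surf′) + β(S_deep − S_surf) = 0.
T_surf′ = T_deep − (β/α)·ΔS = 5.4 − (7.6 × 10⁻⁴/2.2 × 10⁻⁴)·(+0.28) = 4.433 °C.
Cooling required: 17.1 − (4.433) = 12.667 °C.

12.7 °C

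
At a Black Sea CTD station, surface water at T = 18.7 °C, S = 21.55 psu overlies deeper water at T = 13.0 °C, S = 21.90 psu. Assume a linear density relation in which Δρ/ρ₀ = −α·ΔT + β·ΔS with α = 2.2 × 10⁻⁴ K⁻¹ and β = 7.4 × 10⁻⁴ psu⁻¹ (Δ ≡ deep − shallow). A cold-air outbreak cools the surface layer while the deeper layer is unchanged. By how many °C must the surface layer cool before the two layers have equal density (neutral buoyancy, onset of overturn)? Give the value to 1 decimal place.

6.9 °C

Neutral buoyancy requires Δρ = 0, i.e. −α(T_deep − T_surf′) + β(S_deep − S_surf) = 0.
T_surf′ = T_deep − (β/α)·ΔS = 13.0 − (7.4 × 10⁻⁴/2.2 × 10⁻⁴)·(+0.35) = 11.823 °C.
Cooling required: 18.7 − (11.823) = 6.877 °C.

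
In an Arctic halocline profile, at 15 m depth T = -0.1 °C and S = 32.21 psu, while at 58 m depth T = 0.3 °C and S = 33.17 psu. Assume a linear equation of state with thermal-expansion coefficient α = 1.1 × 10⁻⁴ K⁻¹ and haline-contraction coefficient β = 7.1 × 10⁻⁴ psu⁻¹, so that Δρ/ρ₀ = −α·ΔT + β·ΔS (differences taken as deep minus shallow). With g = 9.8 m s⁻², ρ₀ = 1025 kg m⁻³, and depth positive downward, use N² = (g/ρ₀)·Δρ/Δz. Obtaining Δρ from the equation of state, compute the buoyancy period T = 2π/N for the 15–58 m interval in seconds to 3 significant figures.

ΔT = +0.4 K, ΔS = +0.96 psu (deep − shallow).
Δρ/ρ₀ = −αΔT + βΔS = -4.40 × 10⁻⁵ + 6.816 × 10⁻⁴ = 6.376 × 10⁻⁴, so Δρ ≈ 0.6535 kg m⁻³.
N² = (g/ρ₀)·Δρ/Δz = g·(Δρ/ρ₀)/Δz = 9.8 × 6.376 × 10⁻⁴ / 43 = 1.4531 × 10⁻⁴ s⁻².
N = √(1.4531 × 10⁻⁴) = 0.012054 rad s⁻¹ → T = 2π/N = 521.25 s ≈ 521 s.

521 s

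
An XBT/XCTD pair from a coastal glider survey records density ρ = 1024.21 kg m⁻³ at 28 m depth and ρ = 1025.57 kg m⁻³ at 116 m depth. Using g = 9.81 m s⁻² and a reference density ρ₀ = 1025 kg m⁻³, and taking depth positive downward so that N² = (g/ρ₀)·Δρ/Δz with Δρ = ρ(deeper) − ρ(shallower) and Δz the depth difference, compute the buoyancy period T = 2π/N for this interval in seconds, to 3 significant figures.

Δρ = 1025.57 − 1024.21 = 1.36 kg m⁻³ over Δz = 116 − 28 = 88 m.
N² = (9.81/1025) × (1.36/88) = 1.4791 × 10⁻⁴ s⁻².
N = √(1.4791 × 10⁻⁴) = 0.012162 rad s⁻¹, so T = 2π/N = 516.62 s ≈ 517 s.
A positive N² confirms static stability across the interval.

517 s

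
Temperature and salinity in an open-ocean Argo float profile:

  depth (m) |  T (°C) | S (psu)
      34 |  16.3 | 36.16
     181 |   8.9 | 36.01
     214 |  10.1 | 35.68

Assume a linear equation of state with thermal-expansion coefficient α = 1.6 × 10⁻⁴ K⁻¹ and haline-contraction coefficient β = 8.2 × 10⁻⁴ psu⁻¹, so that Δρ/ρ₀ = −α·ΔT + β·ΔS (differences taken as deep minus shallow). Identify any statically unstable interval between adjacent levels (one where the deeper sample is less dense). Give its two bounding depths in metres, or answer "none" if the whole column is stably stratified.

Evaluate Δρ/ρ₀ = −αΔT + βΔS across each adjacent pair:
  34–181 m: −αΔT+βΔS = −(1.6 × 10⁻⁴)(-7.4)+(8.2 × 10⁻⁴)(-0.15) = 1.1 × 10⁻³ → stable
  181–214 m: −αΔT+βΔS = −(1.6 × 10⁻⁴)(+1.2)+(8.2 × 10⁻⁴)(-0.33) = -4.6 × 10⁻⁴ → UNSTABLE
The 181–214 m interval has Δρ < 0: lighter water underlies denser water.

181–214 m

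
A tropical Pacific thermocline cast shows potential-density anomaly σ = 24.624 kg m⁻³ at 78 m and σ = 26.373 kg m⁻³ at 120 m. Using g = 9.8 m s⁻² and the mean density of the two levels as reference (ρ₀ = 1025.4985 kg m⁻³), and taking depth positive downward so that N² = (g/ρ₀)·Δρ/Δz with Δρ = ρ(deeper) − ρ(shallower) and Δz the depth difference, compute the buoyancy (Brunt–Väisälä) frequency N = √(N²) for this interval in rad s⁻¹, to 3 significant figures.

0.0199 rad s⁻¹

Δρ = 1026.373 − 1024.624 = 1.749 kg m⁻³ over Δz = 120 − 78 = 42 m.
N² = (9.8/1025.4985) × (1.749/42) = 3.9795 × 10⁻⁴ s⁻².
N = √(3.9795 × 10⁻⁴) = 0.019949 rad s⁻¹ ≈ 0.0199 rad s⁻¹.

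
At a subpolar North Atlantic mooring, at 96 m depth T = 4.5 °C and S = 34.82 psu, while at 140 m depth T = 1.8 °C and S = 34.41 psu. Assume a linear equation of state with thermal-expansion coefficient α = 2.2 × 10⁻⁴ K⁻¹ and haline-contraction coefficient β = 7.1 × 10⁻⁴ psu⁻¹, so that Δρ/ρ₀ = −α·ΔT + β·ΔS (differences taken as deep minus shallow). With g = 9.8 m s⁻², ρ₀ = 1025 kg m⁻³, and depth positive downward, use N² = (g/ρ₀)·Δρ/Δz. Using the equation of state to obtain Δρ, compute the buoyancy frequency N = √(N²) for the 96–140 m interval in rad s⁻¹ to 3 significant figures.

8.21 × 10⁻³ rad s⁻¹

ΔT = -2.7 K, ΔS = -0.41 psu (deep − shallow).
Δρ/ρ₀ = −αΔT + βΔS = 5.94 × 10⁻⁴ − 2.911 × 10⁻⁴ = 3.029 × 10⁻⁴, so Δρ ≈ 0.3105 kg m⁻³.
N² = (g/ρ₀)·Δρ/Δz = g·(Δρ/ρ₀)/Δz = 9.8 × 3.029 × 10⁻⁴ / 44 = 6.7464 × 10⁻⁵ s⁻².
N = √(6.7464 × 10⁻⁵) = 8.2136 × 10⁻³ rad s⁻¹ ≈ 8.21 × 10⁻³ rad s⁻¹.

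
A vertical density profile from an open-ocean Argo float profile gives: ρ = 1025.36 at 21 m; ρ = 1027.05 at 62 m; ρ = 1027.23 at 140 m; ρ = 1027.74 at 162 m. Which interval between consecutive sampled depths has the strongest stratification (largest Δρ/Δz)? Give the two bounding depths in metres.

21–62 m

Compute the density gradient over each adjacent pair:
  21–62 m: Δρ/Δz = 1.69/41 = 0.041 kg m⁻⁴
  62–140 m: Δρ/Δz = 0.18/78 = 2.3 × 10⁻³ kg m⁻⁴
  140–162 m: Δρ/Δz = 0.51/22 = 0.023 kg m⁻⁴
The largest gradient is in the 21–62 m interval — the pycnocline.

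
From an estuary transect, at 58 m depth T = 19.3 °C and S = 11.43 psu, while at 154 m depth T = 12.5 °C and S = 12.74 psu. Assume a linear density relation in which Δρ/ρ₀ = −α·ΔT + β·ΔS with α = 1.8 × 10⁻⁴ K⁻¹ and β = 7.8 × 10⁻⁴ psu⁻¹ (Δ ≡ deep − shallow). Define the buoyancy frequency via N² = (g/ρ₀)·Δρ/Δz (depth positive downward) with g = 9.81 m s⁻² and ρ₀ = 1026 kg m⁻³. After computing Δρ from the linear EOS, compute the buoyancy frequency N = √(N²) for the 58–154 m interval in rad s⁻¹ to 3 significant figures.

ΔT = -6.8 K, ΔS = +1.31 psu (deep − shallow).
Δρ/ρ₀ = −αΔT + βΔS = 1.224 × 10⁻³ + 1.0218 × 10⁻³ = 2.2458 × 10⁻³, so Δρ ≈ 2.304 kg m⁻³.
N² = (g/ρ₀)·Δρ/Δz = g·(Δρ/ρ₀)/Δz = 9.81 × 2.2458 × 10⁻³ / 96 = 2.2949 × 10⁻⁴ s⁻².
N = √(2.2949 × 10⁻⁴) = 0.015149 rad s⁻¹ ≈ 0.0151 rad s⁻¹.

0.0151 rad s⁻¹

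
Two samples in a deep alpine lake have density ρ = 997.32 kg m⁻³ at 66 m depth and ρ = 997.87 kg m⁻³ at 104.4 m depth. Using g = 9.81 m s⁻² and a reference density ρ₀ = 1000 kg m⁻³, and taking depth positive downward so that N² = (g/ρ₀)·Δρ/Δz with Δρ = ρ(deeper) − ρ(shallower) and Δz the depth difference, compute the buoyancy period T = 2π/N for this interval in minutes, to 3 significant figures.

8.83 min

Δρ = 997.87 − 997.32 = 0.55 kg m⁻³ over Δz = 104.4 − 66 = 38.4 m.
N² = (9.81/1000) × (0.55/38.4) = 1.4051 × 10⁻⁴ s⁻².
N = √(1.4051 × 10⁻⁴) = 0.011854 rad s⁻¹, so T = 2π/N = 530.05 s = 8.8342 min ≈ 8.83 min.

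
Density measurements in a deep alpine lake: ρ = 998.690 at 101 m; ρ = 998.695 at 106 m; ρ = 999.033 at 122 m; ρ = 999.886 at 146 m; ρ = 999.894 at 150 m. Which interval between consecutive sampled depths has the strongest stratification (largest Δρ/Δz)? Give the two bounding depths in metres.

122–146 m

Compute the density gradient over each adjacent pair:
  101–106 m: Δρ/Δz = 0.005/5 = 1.0 × 10⁻³ kg m⁻⁴
  106–122 m: Δρ/Δz = 0.338/16 = 0.021 kg m⁻⁴
  122–146 m: Δρ/Δz = 0.853/24 = 0.036 kg m⁻⁴
  146–150 m: Δρ/Δz = 0.008/4 = 2.0 × 10⁻³ kg m⁻⁴
The largest gradient is in the 122–146 m interval — the pycnocline.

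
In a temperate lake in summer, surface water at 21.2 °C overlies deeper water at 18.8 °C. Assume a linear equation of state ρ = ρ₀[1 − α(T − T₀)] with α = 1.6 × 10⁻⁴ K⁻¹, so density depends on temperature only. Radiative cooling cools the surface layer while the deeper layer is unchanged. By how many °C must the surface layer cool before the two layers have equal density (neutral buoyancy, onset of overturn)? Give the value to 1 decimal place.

2.4 °C

With temperature the only control, equal density requires T_surf′ = T_deep.
T_surf′ = 18.8 °C.
Cooling required: 21.2 − 18.8 = 2.4 °C.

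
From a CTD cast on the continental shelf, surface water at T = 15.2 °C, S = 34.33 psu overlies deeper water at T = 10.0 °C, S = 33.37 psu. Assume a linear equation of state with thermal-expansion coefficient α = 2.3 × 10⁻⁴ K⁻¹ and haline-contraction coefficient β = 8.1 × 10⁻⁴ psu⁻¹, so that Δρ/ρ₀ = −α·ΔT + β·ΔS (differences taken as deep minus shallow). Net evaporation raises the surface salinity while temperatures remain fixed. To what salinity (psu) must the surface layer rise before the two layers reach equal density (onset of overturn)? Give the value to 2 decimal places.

34.85 psu

Neutral buoyancy requires −α(T_deep − T_surf) + β(S_deep − S_surf′) = 0.
S_surf′ = S_deep − (α/β)·ΔT = 33.37 − (2.3 × 10⁻⁴/8.1 × 10⁻⁴)·(-5.2) = 34.8465 psu.
Increase required: 34.8465 − 34.33 = 0.5165 psu.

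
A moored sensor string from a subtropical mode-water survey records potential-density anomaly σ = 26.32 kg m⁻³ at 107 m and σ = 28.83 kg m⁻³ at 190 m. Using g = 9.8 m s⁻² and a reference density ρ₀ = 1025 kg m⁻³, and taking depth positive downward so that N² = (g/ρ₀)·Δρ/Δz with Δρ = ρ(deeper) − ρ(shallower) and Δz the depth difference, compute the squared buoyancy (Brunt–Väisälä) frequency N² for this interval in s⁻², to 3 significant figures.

2.89 × 10⁻⁴ s⁻²

Δρ = 1028.83 − 1026.32 = 2.51 kg m⁻³ over Δz = 190 − 107 = 83 m.
N² = (9.8/1025) × (2.51/83) = 2.8913 × 10⁻⁴ s⁻² ≈ 2.89 × 10⁻⁴ s⁻².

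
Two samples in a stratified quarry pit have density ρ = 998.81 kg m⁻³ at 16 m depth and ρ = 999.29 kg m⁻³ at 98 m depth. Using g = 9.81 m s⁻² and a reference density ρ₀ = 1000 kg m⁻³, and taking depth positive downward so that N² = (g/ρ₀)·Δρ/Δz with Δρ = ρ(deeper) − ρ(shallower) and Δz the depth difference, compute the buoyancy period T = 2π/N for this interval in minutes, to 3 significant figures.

13.8 min

Δρ = 999.29 − 998.81 = 0.48 kg m⁻³ over Δz = 98 − 16 = 82 m.
N² = (9.81/1000) × (0.48/82) = 5.7424 × 10⁻⁵ s⁻².
N = √(5.7424 × 10⁻⁵) = 7.5779 × 10⁻³ rad s⁻¹, so T = 2π/N = 829.15 s = 13.819 min ≈ 13.8 min.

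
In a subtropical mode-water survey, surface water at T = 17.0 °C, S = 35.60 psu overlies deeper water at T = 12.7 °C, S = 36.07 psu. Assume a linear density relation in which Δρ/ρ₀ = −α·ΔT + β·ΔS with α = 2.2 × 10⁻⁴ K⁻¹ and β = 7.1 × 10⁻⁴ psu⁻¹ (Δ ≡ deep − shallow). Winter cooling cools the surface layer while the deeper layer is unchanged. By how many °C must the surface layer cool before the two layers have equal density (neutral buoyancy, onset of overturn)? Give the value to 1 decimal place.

Neutral buoyancy requires Δρ = 0, i.e. −α(T_deep − T_surf′) + β(S_deep − S_surf) = 0.
T_surf′ = T_deep − (β/α)·ΔS = 12.7 − (7.1 × 10⁻⁴/2.2 × 10⁻⁴)·(+0.47) = 11.183 °C.
Cooling required: 17.0 − (11.183) = 5.817 °C.

5.8 °C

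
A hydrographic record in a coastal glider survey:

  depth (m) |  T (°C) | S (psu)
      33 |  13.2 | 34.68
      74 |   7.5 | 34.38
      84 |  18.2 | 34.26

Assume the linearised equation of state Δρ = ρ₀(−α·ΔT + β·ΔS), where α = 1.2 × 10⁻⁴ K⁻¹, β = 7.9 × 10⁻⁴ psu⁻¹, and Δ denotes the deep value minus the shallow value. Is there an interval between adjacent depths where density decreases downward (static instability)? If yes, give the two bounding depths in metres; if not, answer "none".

74–84 m

Evaluate Δρ/ρ₀ = −αΔT + βΔS across each adjacent pair:
  33–74 m: −αΔT+βΔS = −(1.2 × 10⁻⁴)(-5.7)+(7.9 × 10⁻⁴)(-0.30) = 4.5 × 10⁻⁴ → stable
  74–84 m: −αΔT+βΔS = −(1.2 × 10⁻⁴)(+10.7)+(7.9 × 10⁻⁴)(-0.12) = -1.4 × 10⁻³ → UNSTABLE
The 74–84 m interval has Δρ < 0: lighter water underlies denser water.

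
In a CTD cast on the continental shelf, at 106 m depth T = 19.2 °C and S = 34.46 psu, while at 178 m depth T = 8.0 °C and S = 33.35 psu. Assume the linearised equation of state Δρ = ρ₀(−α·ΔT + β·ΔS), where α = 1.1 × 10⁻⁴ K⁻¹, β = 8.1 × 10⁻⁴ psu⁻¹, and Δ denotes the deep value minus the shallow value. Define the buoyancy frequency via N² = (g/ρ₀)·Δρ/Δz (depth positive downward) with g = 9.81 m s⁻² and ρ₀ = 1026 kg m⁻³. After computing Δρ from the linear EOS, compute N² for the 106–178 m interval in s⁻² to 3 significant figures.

4.54 × 10⁻⁵ s⁻²

ΔT = -11.2 K, ΔS = -1.11 psu (deep − shallow).
Δρ/ρ₀ = −αΔT + βΔS = 1.232 × 10⁻³ − 8.991 × 10⁻⁴ = 3.329 × 10⁻⁴, so Δρ ≈ 0.3416 kg m⁻³.
N² = (g/ρ₀)·Δρ/Δz = g·(Δρ/ρ₀)/Δz = 9.81 × 3.329 × 10⁻⁴ / 72 = 4.5358 × 10⁻⁵ s⁻² ≈ 4.54 × 10⁻⁵ s⁻².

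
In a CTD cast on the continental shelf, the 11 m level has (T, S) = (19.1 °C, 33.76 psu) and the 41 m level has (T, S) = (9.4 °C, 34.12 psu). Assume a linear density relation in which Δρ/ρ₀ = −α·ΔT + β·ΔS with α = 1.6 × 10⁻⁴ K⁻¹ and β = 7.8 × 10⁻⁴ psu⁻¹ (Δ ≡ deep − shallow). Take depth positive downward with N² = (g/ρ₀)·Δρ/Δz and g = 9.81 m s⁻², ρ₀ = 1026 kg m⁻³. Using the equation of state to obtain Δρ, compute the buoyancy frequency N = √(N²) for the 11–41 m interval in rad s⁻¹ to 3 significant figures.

ΔT = -9.7 K, ΔS = +0.36 psu (deep − shallow).
Δρ/ρ₀ = −αΔT + βΔS = 1.552 × 10⁻³ + 2.808 × 10⁻⁴ = 1.8328 × 10⁻³, so Δρ ≈ 1.880 kg m⁻³.
N² = (g/ρ₀)·Δρ/Δz = g·(Δρ/ρ₀)/Δz = 9.81 × 1.8328 × 10⁻³ / 30 = 5.9933 × 10⁻⁴ s⁻².
N = √(5.9933 × 10⁻⁴) = 0.024481 rad s⁻¹ ≈ 0.0245 rad s⁻¹.

0.0245 rad s⁻¹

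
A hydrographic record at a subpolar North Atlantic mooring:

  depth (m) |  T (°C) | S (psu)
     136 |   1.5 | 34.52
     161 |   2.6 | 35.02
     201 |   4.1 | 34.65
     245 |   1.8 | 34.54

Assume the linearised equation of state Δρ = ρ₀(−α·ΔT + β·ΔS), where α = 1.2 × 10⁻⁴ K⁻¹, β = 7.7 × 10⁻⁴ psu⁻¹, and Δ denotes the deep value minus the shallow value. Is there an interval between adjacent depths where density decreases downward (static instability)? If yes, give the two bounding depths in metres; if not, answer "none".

161–201 m

Evaluate Δρ/ρ₀ = −αΔT + βΔS across each adjacent pair:
  136–161 m: −αΔT+βΔS = −(1.2 × 10⁻⁴)(+1.1)+(7.7 × 10⁻⁴)(+0.50) = 2.5 × 10⁻⁴ → stable
  161–201 m: −αΔT+βΔS = −(1.2 × 10⁻⁴)(+1.5)+(7.7 × 10⁻⁴)(-0.37) = -4.6 × 10⁻⁴ → UNSTABLE
  201–245 m: −αΔT+βΔS = −(1.2 × 10⁻⁴)(-2.3)+(7.7 × 10⁻⁴)(-0.11) = 1.9 × 10⁻⁴ → stable
The 161–201 m interval has Δρ < 0: lighter water underlies denser water.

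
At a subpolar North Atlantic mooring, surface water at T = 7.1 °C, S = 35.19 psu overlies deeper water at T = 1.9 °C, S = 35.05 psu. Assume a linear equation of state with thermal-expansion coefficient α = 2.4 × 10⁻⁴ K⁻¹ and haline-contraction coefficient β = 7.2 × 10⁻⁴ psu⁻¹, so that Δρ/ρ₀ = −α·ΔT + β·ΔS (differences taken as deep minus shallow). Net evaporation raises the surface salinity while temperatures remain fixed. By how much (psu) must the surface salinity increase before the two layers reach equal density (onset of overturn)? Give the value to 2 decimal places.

Neutral buoyancy requires −α(T_deep − T_surf) + β(S_deep − S_surf′) = 0.
S_surf′ = S_deep − (α/β)·ΔT = 35.05 − (2.4 × 10⁻⁴/7.2 × 10⁻⁴)·(-5.2) = 36.7833 psu.
Increase required: 36.7833 − 35.19 = 1.5933 psu.

1.59 psu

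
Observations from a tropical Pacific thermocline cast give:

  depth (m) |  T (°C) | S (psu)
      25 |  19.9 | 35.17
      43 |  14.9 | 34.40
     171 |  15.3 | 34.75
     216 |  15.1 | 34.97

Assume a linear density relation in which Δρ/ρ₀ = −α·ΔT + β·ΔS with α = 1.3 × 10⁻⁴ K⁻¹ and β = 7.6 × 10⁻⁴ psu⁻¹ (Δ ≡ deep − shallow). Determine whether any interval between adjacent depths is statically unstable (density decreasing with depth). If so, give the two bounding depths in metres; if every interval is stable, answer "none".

Evaluate Δρ/ρ₀ = −αΔT + βΔS across each adjacent pair:
  25–43 m: −αΔT+βΔS = −(1.3 × 10⁻⁴)(-5.0)+(7.6 × 10⁻⁴)(-0.77) = 6.5 × 10⁻⁵ → stable
  43–171 m: −αΔT+βΔS = −(1.3 × 10⁻⁴)(+0.4)+(7.6 × 10⁻⁴)(+0.35) = 2.1 × 10⁻⁴ → stable
  171–216 m: −αΔT+βΔS = −(1.3 × 10⁻⁴)(-0.2)+(7.6 × 10⁻⁴)(+0.22) = 1.9 × 10⁻⁴ → stable
Every interval has Δρ > 0: the column is stably stratified throughout.

none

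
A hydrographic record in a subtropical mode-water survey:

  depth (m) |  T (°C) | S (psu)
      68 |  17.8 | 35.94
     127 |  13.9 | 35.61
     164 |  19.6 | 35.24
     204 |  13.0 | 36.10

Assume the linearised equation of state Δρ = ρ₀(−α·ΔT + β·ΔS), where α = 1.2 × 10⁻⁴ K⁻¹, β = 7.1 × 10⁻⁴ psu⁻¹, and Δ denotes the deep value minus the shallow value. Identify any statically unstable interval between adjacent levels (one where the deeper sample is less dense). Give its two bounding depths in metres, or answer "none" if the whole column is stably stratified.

Evaluate Δρ/ρ₀ = −αΔT + βΔS across each adjacent pair:
  68–127 m: −αΔT+βΔS = −(1.2 × 10⁻⁴)(-3.9)+(7.1 × 10⁻⁴)(-0.33) = 2.3 × 10⁻⁴ → stable
  127–164 m: −αΔT+βΔS = −(1.2 × 10⁻⁴)(+5.7)+(7.1 × 10⁻⁴)(-0.37) = -9.5 × 10⁻⁴ → UNSTABLE
  164–204 m: −αΔT+βΔS = −(1.2 × 10⁻⁴)(-6.6)+(7.1 × 10⁻⁴)(+0.86) = 1.4 × 10⁻³ → stable
The 127–164 m interval has Δρ < 0: lighter water underlies denser water.

127–164 m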